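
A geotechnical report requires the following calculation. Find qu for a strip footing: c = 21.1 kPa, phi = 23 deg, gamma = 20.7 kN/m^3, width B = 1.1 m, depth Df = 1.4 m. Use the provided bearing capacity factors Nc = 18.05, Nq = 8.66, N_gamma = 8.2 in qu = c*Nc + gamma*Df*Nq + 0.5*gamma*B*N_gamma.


Compute qu = c*Nc + gamma*Df*Nq + 0.5*gamma*B*N_gamma
Term 1: 21.1 * 18.05 = 380.855
Term 2: 20.7 * 1.4 * 8.66 = 250.9668
Term 3: 0.5 * 20.7 * 1.1 * 8.2 = 93.357
qu = 380.855 + 250.9668 + 93.357
qu = 725.18 kPa


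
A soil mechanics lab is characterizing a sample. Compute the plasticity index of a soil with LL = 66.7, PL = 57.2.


Using PI = LL - PL
PI = 66.7 - 57.2
PI = 9.5


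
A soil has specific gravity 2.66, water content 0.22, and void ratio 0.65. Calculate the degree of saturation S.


Using S = Gs * w / e
S = 2.66 * 0.22 / 0.65
S = 0.9003


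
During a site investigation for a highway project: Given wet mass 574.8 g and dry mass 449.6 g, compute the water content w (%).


Using w = (m_wet - m_dry) / m_dry * 100
m_wet - m_dry = 574.8 - 449.6 = 125.2 g
w = 125.2 / 449.6 * 100
w = 27.85 %


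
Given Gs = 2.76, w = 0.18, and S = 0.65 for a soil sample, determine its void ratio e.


Using the relation e = Gs * w / S
e = 2.76 * 0.18 / 0.65
e = 0.7643


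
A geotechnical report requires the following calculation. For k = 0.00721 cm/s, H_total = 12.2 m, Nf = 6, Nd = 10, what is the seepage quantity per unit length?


Convert k to m/s for unit consistency with H:
k = 0.00721 cm/s = 0.00721 / 100 m/s = 7.21e-05 m/s
Using q = k * H * Nf / Nd
Nf / Nd = 6 / 10 = 0.6
q = 7.21e-05 * 12.2 * 0.6
q = 0.0005278 m^3/s per m


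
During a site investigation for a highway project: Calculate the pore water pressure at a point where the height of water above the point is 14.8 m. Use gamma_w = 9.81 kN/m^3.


Result: 145.19 kPa

Derivation:
Using u = gamma_w * h_w
u = 9.81 * 14.8
u = 145.19 kPa


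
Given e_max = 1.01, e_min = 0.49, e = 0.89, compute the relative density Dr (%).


Using Dr = (e_max - e) / (e_max - e_min) * 100
e_max - e = 1.01 - 0.89 = 0.12
e_max - e_min = 1.01 - 0.49 = 0.52
Dr = 0.12 / 0.52 * 100
Dr = 23.08 %


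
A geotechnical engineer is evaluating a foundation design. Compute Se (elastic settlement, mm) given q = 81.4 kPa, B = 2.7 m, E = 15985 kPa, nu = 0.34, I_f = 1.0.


Using Se = q * B * (1 - nu^2) * I_f / E
1 - nu^2 = 1 - 0.34^2 = 0.8844
Se = 81.4 * 2.7 * 0.8844 * 1.0 / 15985
Se = 0.012160 m
Convert to mm: Se = 0.012160 * 1000 = 12.16 mm


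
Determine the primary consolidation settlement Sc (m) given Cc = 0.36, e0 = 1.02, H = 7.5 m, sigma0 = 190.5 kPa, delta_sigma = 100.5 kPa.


Using Sc = Cc * H / (1 + e0) * log10((sigma0 + delta_sigma) / sigma0)
Stress ratio = (190.5 + 100.5) / 190.5 = 1.52756
log10(1.52756) = 0.183998
Cc * H / (1 + e0) = 0.36 * 7.5 / (1 + 1.02) = 1.33663
Sc = 1.33663 * 0.183998
Sc = 0.2459 m


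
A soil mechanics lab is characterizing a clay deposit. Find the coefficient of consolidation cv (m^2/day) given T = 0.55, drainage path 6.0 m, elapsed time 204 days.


Using cv = T * H_dr^2 / t
H_dr^2 = 6.0^2 = 36.0
cv = 0.55 * 36.0 / 204
cv = 0.09706 m^2/day


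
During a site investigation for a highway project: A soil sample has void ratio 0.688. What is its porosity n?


Using the relation n = e / (1 + e)
n = 0.688 / (1 + 0.688)
n = 0.688 / 1.688
n = 0.4076


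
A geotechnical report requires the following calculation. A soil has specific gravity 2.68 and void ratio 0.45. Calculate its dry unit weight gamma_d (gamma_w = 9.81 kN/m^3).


Result: 18.132 kN/m^3

Derivation:
Using gamma_d = Gs * gamma_w / (1 + e)
gamma_d = 2.68 * 9.81 / (1 + 0.45)
gamma_d = 2.68 * 9.81 / 1.45
gamma_d = 18.132 kN/m^3


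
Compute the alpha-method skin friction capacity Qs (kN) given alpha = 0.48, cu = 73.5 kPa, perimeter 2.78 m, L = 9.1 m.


Result: 892.51 kN

Derivation:
Using Qs = alpha * cu * perimeter * L
Qs = 0.48 * 73.5 * 2.78 * 9.1
Qs = 892.51 kN


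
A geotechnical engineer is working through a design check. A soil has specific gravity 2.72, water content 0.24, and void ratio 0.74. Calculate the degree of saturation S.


Using S = Gs * w / e
S = 2.72 * 0.24 / 0.74
S = 0.8822


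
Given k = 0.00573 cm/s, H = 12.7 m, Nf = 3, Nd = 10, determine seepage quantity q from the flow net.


Result: 0.0002183 m^3/s per m

Derivation:
Convert k to m/s for unit consistency with H:
k = 0.00573 cm/s = 0.00573 / 100 m/s = 5.73e-05 m/s
Using q = k * H * Nf / Nd
Nf / Nd = 3 / 10 = 0.3
q = 5.73e-05 * 12.7 * 0.3
q = 0.0002183 m^3/s per m


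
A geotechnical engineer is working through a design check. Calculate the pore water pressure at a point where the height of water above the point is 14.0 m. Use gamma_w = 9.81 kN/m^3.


Using u = gamma_w * h_w
u = 9.81 * 14.0
u = 137.34 kPa


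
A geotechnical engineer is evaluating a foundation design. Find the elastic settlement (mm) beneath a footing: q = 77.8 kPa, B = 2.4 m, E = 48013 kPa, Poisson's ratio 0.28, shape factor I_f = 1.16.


Using Se = q * B * (1 - nu^2) * I_f / E
1 - nu^2 = 1 - 0.28^2 = 0.9216
Se = 77.8 * 2.4 * 0.9216 * 1.16 / 48013
Se = 0.004158 m
Convert to mm: Se = 0.004158 * 1000 = 4.158 mm


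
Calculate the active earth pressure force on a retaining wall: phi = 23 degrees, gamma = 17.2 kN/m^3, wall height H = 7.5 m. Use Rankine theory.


Result: 211.93 kN/m

Derivation:
Compute active earth pressure coefficient:
Ka = tan^2(45 - phi/2) = tan^2(33.5) = 0.438092
Compute active force:
Pa = 0.5 * Ka * gamma * H^2
Pa = 0.5 * 0.438092 * 17.2 * 7.5^2
Pa = 211.93 kN/m


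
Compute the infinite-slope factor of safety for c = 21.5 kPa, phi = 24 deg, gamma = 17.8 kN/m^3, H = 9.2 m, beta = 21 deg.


Result: 1.552

Derivation:
Using Fs = c / (gamma*H*sin(beta)*cos(beta)) + tan(phi)/tan(beta)
Cohesion contribution = 21.5 / (17.8*9.2*sin(21)*cos(21))
Cohesion contribution = 0.392419
Friction contribution = tan(24)/tan(21) = 1.15986
Fs = 0.392419 + 1.15986
Fs = 1.552


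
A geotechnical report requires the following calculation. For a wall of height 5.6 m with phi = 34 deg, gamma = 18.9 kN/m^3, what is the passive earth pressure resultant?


Compute passive earth pressure coefficient:
Kp = tan^2(45 + phi/2) = tan^2(62.0) = 3.537132
Compute passive force:
Pp = 0.5 * Kp * gamma * H^2
Pp = 0.5 * 3.537132 * 18.9 * 5.6^2
Pp = 1048.24 kN/m


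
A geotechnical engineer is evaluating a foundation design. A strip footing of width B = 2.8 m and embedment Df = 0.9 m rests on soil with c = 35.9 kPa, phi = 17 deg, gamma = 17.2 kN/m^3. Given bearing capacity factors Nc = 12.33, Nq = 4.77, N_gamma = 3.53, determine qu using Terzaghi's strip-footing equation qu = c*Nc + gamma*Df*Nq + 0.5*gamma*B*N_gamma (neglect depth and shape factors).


Result: 601.49 kPa

Derivation:
Compute qu = c*Nc + gamma*Df*Nq + 0.5*gamma*B*N_gamma
Term 1: 35.9 * 12.33 = 442.647
Term 2: 17.2 * 0.9 * 4.77 = 73.8396
Term 3: 0.5 * 17.2 * 2.8 * 3.53 = 85.0024
qu = 442.647 + 73.8396 + 85.0024
qu = 601.49 kPa


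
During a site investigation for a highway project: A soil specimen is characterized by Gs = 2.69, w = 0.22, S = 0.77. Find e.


Using the relation e = Gs * w / S
e = 2.69 * 0.22 / 0.77
e = 0.7686


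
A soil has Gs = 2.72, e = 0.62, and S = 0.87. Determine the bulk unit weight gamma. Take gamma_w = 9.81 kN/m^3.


Using gamma = gamma_w * (Gs + S*e) / (1 + e)
Numerator: Gs + S*e = 2.72 + 0.87*0.62 = 3.2594
Denominator: 1 + e = 1 + 0.62 = 1.62
gamma = 9.81 * 3.2594 / 1.62
gamma = 19.737 kN/m^3


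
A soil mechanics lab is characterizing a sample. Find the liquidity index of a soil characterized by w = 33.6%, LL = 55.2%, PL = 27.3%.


First compute the plasticity index:
PI = LL - PL = 55.2 - 27.3 = 27.9
Then compute the liquidity index:
LI = (w - PL) / PI
LI = (33.6 - 27.3) / 27.9
LI = 0.226


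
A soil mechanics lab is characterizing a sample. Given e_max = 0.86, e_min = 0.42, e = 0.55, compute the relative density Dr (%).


Using Dr = (e_max - e) / (e_max - e_min) * 100
e_max - e = 0.86 - 0.55 = 0.31
e_max - e_min = 0.86 - 0.42 = 0.44
Dr = 0.31 / 0.44 * 100
Dr = 70.45 %


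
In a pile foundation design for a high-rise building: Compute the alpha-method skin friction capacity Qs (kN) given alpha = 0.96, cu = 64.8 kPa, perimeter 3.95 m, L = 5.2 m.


Using Qs = alpha * cu * perimeter * L
Qs = 0.96 * 64.8 * 3.95 * 5.2
Qs = 1277.75 kN


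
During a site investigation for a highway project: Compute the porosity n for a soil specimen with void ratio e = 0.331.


Result: 0.2487

Derivation:
Using the relation n = e / (1 + e)
n = 0.331 / (1 + 0.331)
n = 0.331 / 1.331
n = 0.2487


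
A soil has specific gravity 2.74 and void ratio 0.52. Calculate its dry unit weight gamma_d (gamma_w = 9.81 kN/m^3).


Using gamma_d = Gs * gamma_w / (1 + e)
gamma_d = 2.74 * 9.81 / (1 + 0.52)
gamma_d = 2.74 * 9.81 / 1.52
gamma_d = 17.684 kN/m^3


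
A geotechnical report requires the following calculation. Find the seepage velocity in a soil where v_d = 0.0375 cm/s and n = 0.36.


Using v_s = v_d / n
v_s = 0.0375 / 0.36
v_s = 0.10417 cm/s


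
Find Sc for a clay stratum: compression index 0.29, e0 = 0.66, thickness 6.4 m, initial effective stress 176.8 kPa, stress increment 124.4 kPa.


Result: 0.2587 m

Derivation:
Using Sc = Cc * H / (1 + e0) * log10((sigma0 + delta_sigma) / sigma0)
Stress ratio = (176.8 + 124.4) / 176.8 = 1.70362
log10(1.70362) = 0.231373
Cc * H / (1 + e0) = 0.29 * 6.4 / (1 + 0.66) = 1.11807
Sc = 1.11807 * 0.231373
Sc = 0.2587 m


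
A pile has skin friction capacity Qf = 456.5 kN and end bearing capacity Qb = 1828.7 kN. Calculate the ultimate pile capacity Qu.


Result: 2285.2 kN

Derivation:
Using Qu = Qf + Qb
Qu = 456.5 + 1828.7
Qu = 2285.2 kN


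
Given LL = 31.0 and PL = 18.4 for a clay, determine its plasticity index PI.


Result: 12.6

Derivation:
Using PI = LL - PL
PI = 31.0 - 18.4
PI = 12.6


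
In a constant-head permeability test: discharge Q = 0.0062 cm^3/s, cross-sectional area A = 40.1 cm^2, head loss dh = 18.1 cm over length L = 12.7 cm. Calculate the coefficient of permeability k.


Result: 0.000108 cm/s

Derivation:
Compute hydraulic gradient:
i = dh / L = 18.1 / 12.7 = 1.4252
Then apply Darcy's law:
k = Q / (A * i)
k = 0.0062 / (40.1 * 1.4252)
k = 0.0062 / 57.1504
k = 0.000108 cm/s


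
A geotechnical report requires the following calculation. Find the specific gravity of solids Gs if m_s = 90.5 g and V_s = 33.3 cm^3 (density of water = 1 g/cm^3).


Result: 2.718

Derivation:
Using Gs = m_s / (V_s * rho_w)
Since rho_w = 1 g/cm^3:
Gs = 90.5 / 33.3
Gs = 2.718


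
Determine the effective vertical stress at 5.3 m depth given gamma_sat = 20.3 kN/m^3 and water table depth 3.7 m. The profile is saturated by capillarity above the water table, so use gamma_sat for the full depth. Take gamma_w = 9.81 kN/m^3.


Total stress = gamma_sat * depth
sigma = 20.3 * 5.3 = 107.59 kPa
Pore water pressure u = gamma_w * (depth - d_wt)
u = 9.81 * (5.3 - 3.7) = 15.696 kPa
Effective stress = sigma - u
sigma' = 107.59 - 15.696 = 91.89 kPa


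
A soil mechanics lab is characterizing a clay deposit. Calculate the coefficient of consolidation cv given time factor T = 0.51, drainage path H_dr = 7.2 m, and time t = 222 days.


Result: 0.11909 m^2/day

Derivation:
Using cv = T * H_dr^2 / t
H_dr^2 = 7.2^2 = 51.84
cv = 0.51 * 51.84 / 222
cv = 0.11909 m^2/day


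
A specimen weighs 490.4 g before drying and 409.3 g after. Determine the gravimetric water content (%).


Using w = (m_wet - m_dry) / m_dry * 100
m_wet - m_dry = 490.4 - 409.3 = 81.1 g
w = 81.1 / 409.3 * 100
w = 19.81 %


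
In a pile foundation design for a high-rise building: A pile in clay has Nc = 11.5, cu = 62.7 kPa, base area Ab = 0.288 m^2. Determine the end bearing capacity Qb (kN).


Using Qb = Nc * cu * Ab
Qb = 11.5 * 62.7 * 0.288
Qb = 207.66 kN


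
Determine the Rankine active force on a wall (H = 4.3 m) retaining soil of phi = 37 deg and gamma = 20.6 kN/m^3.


Result: 47.34 kN/m

Derivation:
Compute active earth pressure coefficient:
Ka = tan^2(45 - phi/2) = tan^2(26.5) = 0.248584
Compute active force:
Pa = 0.5 * Ka * gamma * H^2
Pa = 0.5 * 0.248584 * 20.6 * 4.3^2
Pa = 47.34 kN/m


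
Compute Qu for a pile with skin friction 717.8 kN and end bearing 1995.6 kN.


Result: 2713.4 kN

Derivation:
Using Qu = Qf + Qb
Qu = 717.8 + 1995.6
Qu = 2713.4 kN


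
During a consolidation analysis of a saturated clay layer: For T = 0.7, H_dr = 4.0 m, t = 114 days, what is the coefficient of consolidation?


Result: 0.09825 m^2/day

Derivation:
Using cv = T * H_dr^2 / t
H_dr^2 = 4.0^2 = 16.0
cv = 0.7 * 16.0 / 114
cv = 0.09825 m^2/day


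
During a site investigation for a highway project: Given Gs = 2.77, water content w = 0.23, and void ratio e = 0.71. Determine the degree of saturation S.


Using S = Gs * w / e
S = 2.77 * 0.23 / 0.71
S = 0.8973


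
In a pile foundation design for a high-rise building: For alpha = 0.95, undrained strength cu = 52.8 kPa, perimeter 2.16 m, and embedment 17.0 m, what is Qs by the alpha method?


Result: 1841.88 kN

Derivation:
Using Qs = alpha * cu * perimeter * L
Qs = 0.95 * 52.8 * 2.16 * 17.0
Qs = 1841.88 kN


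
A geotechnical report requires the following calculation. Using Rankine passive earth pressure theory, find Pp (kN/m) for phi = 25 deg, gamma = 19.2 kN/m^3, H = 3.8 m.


Compute passive earth pressure coefficient:
Kp = tan^2(45 + phi/2) = tan^2(57.5) = 2.463913
Compute passive force:
Pp = 0.5 * Kp * gamma * H^2
Pp = 0.5 * 2.463913 * 19.2 * 3.8^2
Pp = 341.56 kN/m


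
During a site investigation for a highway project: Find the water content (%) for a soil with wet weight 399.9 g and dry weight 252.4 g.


Result: 58.44 %

Derivation:
Using w = (m_wet - m_dry) / m_dry * 100
m_wet - m_dry = 399.9 - 252.4 = 147.5 g
w = 147.5 / 252.4 * 100
w = 58.44 %


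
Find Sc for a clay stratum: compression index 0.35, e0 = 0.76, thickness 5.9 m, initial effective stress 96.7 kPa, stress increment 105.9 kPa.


Using Sc = Cc * H / (1 + e0) * log10((sigma0 + delta_sigma) / sigma0)
Stress ratio = (96.7 + 105.9) / 96.7 = 2.09514
log10(2.09514) = 0.321213
Cc * H / (1 + e0) = 0.35 * 5.9 / (1 + 0.76) = 1.1733
Sc = 1.1733 * 0.321213
Sc = 0.3769 m


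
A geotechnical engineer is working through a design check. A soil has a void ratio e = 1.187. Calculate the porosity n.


Result: 0.5428

Derivation:
Using the relation n = e / (1 + e)
n = 1.187 / (1 + 1.187)
n = 1.187 / 2.187
n = 0.5428


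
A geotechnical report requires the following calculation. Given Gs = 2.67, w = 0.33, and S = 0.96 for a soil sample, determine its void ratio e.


Using the relation e = Gs * w / S
e = 2.67 * 0.33 / 0.96
e = 0.9178


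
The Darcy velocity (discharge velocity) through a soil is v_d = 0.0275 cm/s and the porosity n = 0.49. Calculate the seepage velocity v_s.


Using v_s = v_d / n
v_s = 0.0275 / 0.49
v_s = 0.05612 cm/s


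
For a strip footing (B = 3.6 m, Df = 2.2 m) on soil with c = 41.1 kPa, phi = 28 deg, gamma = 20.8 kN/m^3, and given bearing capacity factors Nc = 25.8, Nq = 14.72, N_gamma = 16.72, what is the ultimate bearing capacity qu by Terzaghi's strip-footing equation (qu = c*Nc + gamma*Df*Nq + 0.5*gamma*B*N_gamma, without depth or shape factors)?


Compute qu = c*Nc + gamma*Df*Nq + 0.5*gamma*B*N_gamma
Term 1: 41.1 * 25.8 = 1060.38
Term 2: 20.8 * 2.2 * 14.72 = 673.5872
Term 3: 0.5 * 20.8 * 3.6 * 16.72 = 625.9968
qu = 1060.38 + 673.5872 + 625.9968
qu = 2359.96 kPa


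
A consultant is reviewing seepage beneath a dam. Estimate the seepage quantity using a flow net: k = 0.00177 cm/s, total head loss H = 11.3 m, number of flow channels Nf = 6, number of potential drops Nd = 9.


Result: 0.0001333 m^3/s per m

Derivation:
Convert k to m/s for unit consistency with H:
k = 0.00177 cm/s = 0.00177 / 100 m/s = 1.77e-05 m/s
Using q = k * H * Nf / Nd
Nf / Nd = 6 / 9 = 0.6667
q = 1.77e-05 * 11.3 * 0.6667
q = 0.0001333 m^3/s per m


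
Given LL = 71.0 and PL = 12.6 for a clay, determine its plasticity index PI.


Using PI = LL - PL
PI = 71.0 - 12.6
PI = 58.4


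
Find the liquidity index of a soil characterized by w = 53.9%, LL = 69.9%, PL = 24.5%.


First compute the plasticity index:
PI = LL - PL = 69.9 - 24.5 = 45.4
Then compute the liquidity index:
LI = (w - PL) / PI
LI = (53.9 - 24.5) / 45.4
LI = 0.648


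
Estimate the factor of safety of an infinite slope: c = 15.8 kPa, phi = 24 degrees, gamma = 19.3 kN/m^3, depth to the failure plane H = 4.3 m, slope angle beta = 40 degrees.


Using Fs = c / (gamma*H*sin(beta)*cos(beta)) + tan(phi)/tan(beta)
Cohesion contribution = 15.8 / (19.3*4.3*sin(40)*cos(40))
Cohesion contribution = 0.386643
Friction contribution = tan(24)/tan(40) = 0.530603
Fs = 0.386643 + 0.530603
Fs = 0.917


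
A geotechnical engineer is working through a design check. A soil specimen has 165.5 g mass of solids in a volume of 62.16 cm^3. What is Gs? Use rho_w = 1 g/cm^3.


Using Gs = m_s / (V_s * rho_w)
Since rho_w = 1 g/cm^3:
Gs = 165.5 / 62.16
Gs = 2.662


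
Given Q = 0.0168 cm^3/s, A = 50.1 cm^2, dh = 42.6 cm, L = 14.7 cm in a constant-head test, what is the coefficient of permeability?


Compute hydraulic gradient:
i = dh / L = 42.6 / 14.7 = 2.89796
Then apply Darcy's law:
k = Q / (A * i)
k = 0.0168 / (50.1 * 2.89796)
k = 0.0168 / 145.188
k = 0.000116 cm/s


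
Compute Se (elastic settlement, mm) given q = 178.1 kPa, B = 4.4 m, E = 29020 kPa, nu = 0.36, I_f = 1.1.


Result: 25.854 mm

Derivation:
Using Se = q * B * (1 - nu^2) * I_f / E
1 - nu^2 = 1 - 0.36^2 = 0.8704
Se = 178.1 * 4.4 * 0.8704 * 1.1 / 29020
Se = 0.025854 m
Convert to mm: Se = 0.025854 * 1000 = 25.854 mm


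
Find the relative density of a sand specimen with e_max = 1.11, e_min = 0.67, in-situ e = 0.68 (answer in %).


Result: 97.73 %

Derivation:
Using Dr = (e_max - e) / (e_max - e_min) * 100
e_max - e = 1.11 - 0.68 = 0.43
e_max - e_min = 1.11 - 0.67 = 0.44
Dr = 0.43 / 0.44 * 100
Dr = 97.73 %


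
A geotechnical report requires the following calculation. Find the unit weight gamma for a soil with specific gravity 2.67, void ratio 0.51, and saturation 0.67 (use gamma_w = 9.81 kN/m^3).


Using gamma = gamma_w * (Gs + S*e) / (1 + e)
Numerator: Gs + S*e = 2.67 + 0.67*0.51 = 3.0117
Denominator: 1 + e = 1 + 0.51 = 1.51
gamma = 9.81 * 3.0117 / 1.51
gamma = 19.566 kN/m^3


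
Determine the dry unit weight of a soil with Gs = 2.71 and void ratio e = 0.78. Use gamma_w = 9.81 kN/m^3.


Using gamma_d = Gs * gamma_w / (1 + e)
gamma_d = 2.71 * 9.81 / (1 + 0.78)
gamma_d = 2.71 * 9.81 / 1.78
gamma_d = 14.935 kN/m^3


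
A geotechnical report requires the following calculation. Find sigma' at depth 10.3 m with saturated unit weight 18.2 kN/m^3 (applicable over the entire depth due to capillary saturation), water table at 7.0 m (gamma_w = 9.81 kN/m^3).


Result: 155.09 kPa

Derivation:
Total stress = gamma_sat * depth
sigma = 18.2 * 10.3 = 187.46 kPa
Pore water pressure u = gamma_w * (depth - d_wt)
u = 9.81 * (10.3 - 7.0) = 32.373 kPa
Effective stress = sigma - u
sigma' = 187.46 - 32.373 = 155.09 kPa


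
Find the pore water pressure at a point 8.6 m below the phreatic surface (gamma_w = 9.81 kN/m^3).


Using u = gamma_w * h_w
u = 9.81 * 8.6
u = 84.37 kPa


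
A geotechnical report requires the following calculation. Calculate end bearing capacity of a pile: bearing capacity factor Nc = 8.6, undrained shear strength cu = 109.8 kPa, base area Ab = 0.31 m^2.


Result: 292.73 kN

Derivation:
Using Qb = Nc * cu * Ab
Qb = 8.6 * 109.8 * 0.31
Qb = 292.73 kN


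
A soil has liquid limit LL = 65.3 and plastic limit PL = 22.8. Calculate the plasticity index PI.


Result: 42.5

Derivation:
Using PI = LL - PL
PI = 65.3 - 22.8
PI = 42.5


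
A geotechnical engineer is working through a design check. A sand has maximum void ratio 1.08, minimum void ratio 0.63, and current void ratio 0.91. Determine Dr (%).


Using Dr = (e_max - e) / (e_max - e_min) * 100
e_max - e = 1.08 - 0.91 = 0.17
e_max - e_min = 1.08 - 0.63 = 0.45
Dr = 0.17 / 0.45 * 100
Dr = 37.78 %


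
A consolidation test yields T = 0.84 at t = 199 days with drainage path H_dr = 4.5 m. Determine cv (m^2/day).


Using cv = T * H_dr^2 / t
H_dr^2 = 4.5^2 = 20.25
cv = 0.84 * 20.25 / 199
cv = 0.08548 m^2/day


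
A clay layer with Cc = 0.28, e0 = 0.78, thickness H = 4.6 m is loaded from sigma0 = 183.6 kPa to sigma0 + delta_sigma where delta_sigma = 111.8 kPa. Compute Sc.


Using Sc = Cc * H / (1 + e0) * log10((sigma0 + delta_sigma) / sigma0)
Stress ratio = (183.6 + 111.8) / 183.6 = 1.60893
log10(1.60893) = 0.206538
Cc * H / (1 + e0) = 0.28 * 4.6 / (1 + 0.78) = 0.723596
Sc = 0.723596 * 0.206538
Sc = 0.1494 m


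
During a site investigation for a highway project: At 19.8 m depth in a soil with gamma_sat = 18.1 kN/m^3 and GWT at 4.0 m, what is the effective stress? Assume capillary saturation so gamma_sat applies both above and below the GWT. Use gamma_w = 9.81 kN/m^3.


Total stress = gamma_sat * depth
sigma = 18.1 * 19.8 = 358.38 kPa
Pore water pressure u = gamma_w * (depth - d_wt)
u = 9.81 * (19.8 - 4.0) = 154.998 kPa
Effective stress = sigma - u
sigma' = 358.38 - 154.998 = 203.38 kPa


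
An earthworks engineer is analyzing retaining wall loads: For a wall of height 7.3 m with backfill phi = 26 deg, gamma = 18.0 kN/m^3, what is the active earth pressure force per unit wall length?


Compute active earth pressure coefficient:
Ka = tan^2(45 - phi/2) = tan^2(32.0) = 0.390462
Compute active force:
Pa = 0.5 * Ka * gamma * H^2
Pa = 0.5 * 0.390462 * 18.0 * 7.3^2
Pa = 187.27 kN/m


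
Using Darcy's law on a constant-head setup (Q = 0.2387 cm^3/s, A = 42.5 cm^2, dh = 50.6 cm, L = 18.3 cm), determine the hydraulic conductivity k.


Result: 0.002031 cm/s

Derivation:
Compute hydraulic gradient:
i = dh / L = 50.6 / 18.3 = 2.76503
Then apply Darcy's law:
k = Q / (A * i)
k = 0.2387 / (42.5 * 2.76503)
k = 0.2387 / 117.514
k = 0.002031 cm/s


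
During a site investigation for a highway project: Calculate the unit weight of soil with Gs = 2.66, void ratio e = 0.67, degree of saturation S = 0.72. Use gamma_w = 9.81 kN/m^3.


Using gamma = gamma_w * (Gs + S*e) / (1 + e)
Numerator: Gs + S*e = 2.66 + 0.72*0.67 = 3.1424
Denominator: 1 + e = 1 + 0.67 = 1.67
gamma = 9.81 * 3.1424 / 1.67
gamma = 18.459 kN/m^3


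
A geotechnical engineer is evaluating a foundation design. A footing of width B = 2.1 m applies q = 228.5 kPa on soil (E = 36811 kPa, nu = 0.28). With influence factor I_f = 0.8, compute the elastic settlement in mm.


Result: 9.611 mm

Derivation:
Using Se = q * B * (1 - nu^2) * I_f / E
1 - nu^2 = 1 - 0.28^2 = 0.9216
Se = 228.5 * 2.1 * 0.9216 * 0.8 / 36811
Se = 0.009611 m
Convert to mm: Se = 0.009611 * 1000 = 9.611 mm


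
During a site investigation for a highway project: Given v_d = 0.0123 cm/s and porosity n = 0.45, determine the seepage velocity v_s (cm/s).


Using v_s = v_d / n
v_s = 0.0123 / 0.45
v_s = 0.02733 cm/s


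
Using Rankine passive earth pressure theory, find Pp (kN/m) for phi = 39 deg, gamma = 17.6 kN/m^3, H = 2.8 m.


Compute passive earth pressure coefficient:
Kp = tan^2(45 + phi/2) = tan^2(64.5) = 4.395495
Compute passive force:
Pp = 0.5 * Kp * gamma * H^2
Pp = 0.5 * 4.395495 * 17.6 * 2.8^2
Pp = 303.25 kN/m


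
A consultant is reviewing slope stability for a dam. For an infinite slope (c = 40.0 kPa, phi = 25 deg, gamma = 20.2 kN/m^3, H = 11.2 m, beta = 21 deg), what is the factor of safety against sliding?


Result: 1.743

Derivation:
Using Fs = c / (gamma*H*sin(beta)*cos(beta)) + tan(phi)/tan(beta)
Cohesion contribution = 40.0 / (20.2*11.2*sin(21)*cos(21))
Cohesion contribution = 0.528457
Friction contribution = tan(25)/tan(21) = 1.21477
Fs = 0.528457 + 1.21477
Fs = 1.743


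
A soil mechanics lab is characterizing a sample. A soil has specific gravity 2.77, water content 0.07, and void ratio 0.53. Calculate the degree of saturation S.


Using S = Gs * w / e
S = 2.77 * 0.07 / 0.53
S = 0.3658


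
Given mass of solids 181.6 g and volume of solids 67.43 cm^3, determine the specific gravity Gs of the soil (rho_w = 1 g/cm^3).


Using Gs = m_s / (V_s * rho_w)
Since rho_w = 1 g/cm^3:
Gs = 181.6 / 67.43
Gs = 2.693


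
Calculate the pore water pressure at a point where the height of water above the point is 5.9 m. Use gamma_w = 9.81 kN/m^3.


Using u = gamma_w * h_w
u = 9.81 * 5.9
u = 57.88 kPa


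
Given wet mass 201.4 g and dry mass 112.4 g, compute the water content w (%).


Result: 79.18 %

Derivation:
Using w = (m_wet - m_dry) / m_dry * 100
m_wet - m_dry = 201.4 - 112.4 = 89.0 g
w = 89.0 / 112.4 * 100
w = 79.18 %


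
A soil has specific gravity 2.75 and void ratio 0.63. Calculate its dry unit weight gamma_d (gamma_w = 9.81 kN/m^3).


Using gamma_d = Gs * gamma_w / (1 + e)
gamma_d = 2.75 * 9.81 / (1 + 0.63)
gamma_d = 2.75 * 9.81 / 1.63
gamma_d = 16.551 kN/m^3


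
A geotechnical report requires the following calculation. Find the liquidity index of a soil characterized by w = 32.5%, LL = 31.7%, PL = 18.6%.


First compute the plasticity index:
PI = LL - PL = 31.7 - 18.6 = 13.1
Then compute the liquidity index:
LI = (w - PL) / PI
LI = (32.5 - 18.6) / 13.1
LI = 1.061


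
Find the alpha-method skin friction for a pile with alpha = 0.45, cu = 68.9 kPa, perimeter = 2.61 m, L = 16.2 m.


Using Qs = alpha * cu * perimeter * L
Qs = 0.45 * 68.9 * 2.61 * 16.2
Qs = 1310.95 kN


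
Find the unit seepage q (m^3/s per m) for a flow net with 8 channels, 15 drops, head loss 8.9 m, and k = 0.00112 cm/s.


Result: 5.316e-05 m^3/s per m

Derivation:
Convert k to m/s for unit consistency with H:
k = 0.00112 cm/s = 0.00112 / 100 m/s = 1.12e-05 m/s
Using q = k * H * Nf / Nd
Nf / Nd = 8 / 15 = 0.5333
q = 1.12e-05 * 8.9 * 0.5333
q = 5.316e-05 m^3/s per m


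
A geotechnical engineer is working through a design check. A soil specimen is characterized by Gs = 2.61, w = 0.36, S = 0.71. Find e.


Result: 1.3234

Derivation:
Using the relation e = Gs * w / S
e = 2.61 * 0.36 / 0.71
e = 1.3234


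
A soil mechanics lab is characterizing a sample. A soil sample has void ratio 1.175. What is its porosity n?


Result: 0.5402

Derivation:
Using the relation n = e / (1 + e)
n = 1.175 / (1 + 1.175)
n = 1.175 / 2.175
n = 0.5402


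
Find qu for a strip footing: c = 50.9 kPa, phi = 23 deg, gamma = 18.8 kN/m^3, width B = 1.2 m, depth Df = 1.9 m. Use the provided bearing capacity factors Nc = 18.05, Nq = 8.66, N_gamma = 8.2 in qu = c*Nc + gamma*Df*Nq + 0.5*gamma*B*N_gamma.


Result: 1320.58 kPa

Derivation:
Compute qu = c*Nc + gamma*Df*Nq + 0.5*gamma*B*N_gamma
Term 1: 50.9 * 18.05 = 918.745
Term 2: 18.8 * 1.9 * 8.66 = 309.3352
Term 3: 0.5 * 18.8 * 1.2 * 8.2 = 92.496
qu = 918.745 + 309.3352 + 92.496
qu = 1320.58 kPa


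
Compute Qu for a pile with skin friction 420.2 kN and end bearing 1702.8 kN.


Result: 2123.0 kN

Derivation:
Using Qu = Qf + Qb
Qu = 420.2 + 1702.8
Qu = 2123.0 kN


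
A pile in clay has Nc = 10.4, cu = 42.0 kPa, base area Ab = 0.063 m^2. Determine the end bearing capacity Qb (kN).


Using Qb = Nc * cu * Ab
Qb = 10.4 * 42.0 * 0.063
Qb = 27.52 kN


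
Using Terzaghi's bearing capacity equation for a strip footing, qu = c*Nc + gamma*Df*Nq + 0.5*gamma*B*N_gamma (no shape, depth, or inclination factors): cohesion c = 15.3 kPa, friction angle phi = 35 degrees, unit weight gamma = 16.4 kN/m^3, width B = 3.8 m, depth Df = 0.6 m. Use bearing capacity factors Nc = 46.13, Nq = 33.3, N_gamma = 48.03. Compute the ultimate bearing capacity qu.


Result: 2530.08 kPa

Derivation:
Compute qu = c*Nc + gamma*Df*Nq + 0.5*gamma*B*N_gamma
Term 1: 15.3 * 46.13 = 705.789
Term 2: 16.4 * 0.6 * 33.3 = 327.672
Term 3: 0.5 * 16.4 * 3.8 * 48.03 = 1496.6148
qu = 705.789 + 327.672 + 1496.6148
qu = 2530.08 kPa


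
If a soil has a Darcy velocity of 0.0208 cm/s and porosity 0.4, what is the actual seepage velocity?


Using v_s = v_d / n
v_s = 0.0208 / 0.4
v_s = 0.052 cm/s


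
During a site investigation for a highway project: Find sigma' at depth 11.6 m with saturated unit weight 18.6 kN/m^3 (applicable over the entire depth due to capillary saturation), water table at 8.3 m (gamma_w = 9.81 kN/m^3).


Total stress = gamma_sat * depth
sigma = 18.6 * 11.6 = 215.76 kPa
Pore water pressure u = gamma_w * (depth - d_wt)
u = 9.81 * (11.6 - 8.3) = 32.373 kPa
Effective stress = sigma - u
sigma' = 215.76 - 32.373 = 183.39 kPa


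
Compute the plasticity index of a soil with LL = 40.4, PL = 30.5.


Result: 9.9

Derivation:
Using PI = LL - PL
PI = 40.4 - 30.5
PI = 9.9


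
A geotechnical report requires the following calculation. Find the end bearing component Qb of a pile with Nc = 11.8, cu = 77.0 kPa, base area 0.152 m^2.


Using Qb = Nc * cu * Ab
Qb = 11.8 * 77.0 * 0.152
Qb = 138.11 kN


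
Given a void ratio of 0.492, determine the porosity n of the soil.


Result: 0.3298

Derivation:
Using the relation n = e / (1 + e)
n = 0.492 / (1 + 0.492)
n = 0.492 / 1.492
n = 0.3298


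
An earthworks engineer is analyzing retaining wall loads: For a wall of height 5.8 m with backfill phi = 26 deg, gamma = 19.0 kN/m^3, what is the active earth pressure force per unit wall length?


Compute active earth pressure coefficient:
Ka = tan^2(45 - phi/2) = tan^2(32.0) = 0.390462
Compute active force:
Pa = 0.5 * Ka * gamma * H^2
Pa = 0.5 * 0.390462 * 19.0 * 5.8^2
Pa = 124.78 kN/m


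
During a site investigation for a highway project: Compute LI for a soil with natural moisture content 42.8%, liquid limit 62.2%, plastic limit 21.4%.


Result: 0.525

Derivation:
First compute the plasticity index:
PI = LL - PL = 62.2 - 21.4 = 40.8
Then compute the liquidity index:
LI = (w - PL) / PI
LI = (42.8 - 21.4) / 40.8
LI = 0.525


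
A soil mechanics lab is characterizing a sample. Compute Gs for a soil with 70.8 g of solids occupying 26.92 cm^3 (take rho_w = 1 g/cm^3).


Result: 2.63

Derivation:
Using Gs = m_s / (V_s * rho_w)
Since rho_w = 1 g/cm^3:
Gs = 70.8 / 26.92
Gs = 2.63


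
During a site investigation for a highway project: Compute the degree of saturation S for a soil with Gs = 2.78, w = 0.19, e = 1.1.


Result: 0.4802

Derivation:
Using S = Gs * w / e
S = 2.78 * 0.19 / 1.1
S = 0.4802


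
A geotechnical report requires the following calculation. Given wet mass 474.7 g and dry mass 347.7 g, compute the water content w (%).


Result: 36.53 %

Derivation:
Using w = (m_wet - m_dry) / m_dry * 100
m_wet - m_dry = 474.7 - 347.7 = 127.0 g
w = 127.0 / 347.7 * 100
w = 36.53 %


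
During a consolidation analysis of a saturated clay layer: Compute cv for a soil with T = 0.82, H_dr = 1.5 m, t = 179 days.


Using cv = T * H_dr^2 / t
H_dr^2 = 1.5^2 = 2.25
cv = 0.82 * 2.25 / 179
cv = 0.01031 m^2/day


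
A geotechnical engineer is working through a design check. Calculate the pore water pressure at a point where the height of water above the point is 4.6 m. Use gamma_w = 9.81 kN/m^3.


Result: 45.13 kPa

Derivation:
Using u = gamma_w * h_w
u = 9.81 * 4.6
u = 45.13 kPa


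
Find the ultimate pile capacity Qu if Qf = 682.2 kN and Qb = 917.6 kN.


Using Qu = Qf + Qb
Qu = 682.2 + 917.6
Qu = 1599.8 kN


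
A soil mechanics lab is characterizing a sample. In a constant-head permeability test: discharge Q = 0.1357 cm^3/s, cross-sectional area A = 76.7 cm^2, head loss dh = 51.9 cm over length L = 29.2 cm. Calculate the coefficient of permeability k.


Compute hydraulic gradient:
i = dh / L = 51.9 / 29.2 = 1.7774
Then apply Darcy's law:
k = Q / (A * i)
k = 0.1357 / (76.7 * 1.7774)
k = 0.1357 / 136.326
k = 0.000995 cm/s


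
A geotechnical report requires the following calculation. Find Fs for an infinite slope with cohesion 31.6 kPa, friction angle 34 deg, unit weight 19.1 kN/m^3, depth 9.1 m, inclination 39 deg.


Using Fs = c / (gamma*H*sin(beta)*cos(beta)) + tan(phi)/tan(beta)
Cohesion contribution = 31.6 / (19.1*9.1*sin(39)*cos(39))
Cohesion contribution = 0.371739
Friction contribution = tan(34)/tan(39) = 0.832949
Fs = 0.371739 + 0.832949
Fs = 1.205


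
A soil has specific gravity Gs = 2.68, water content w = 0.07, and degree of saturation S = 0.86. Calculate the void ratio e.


Result: 0.2181

Derivation:
Using the relation e = Gs * w / S
e = 2.68 * 0.07 / 0.86
e = 0.2181


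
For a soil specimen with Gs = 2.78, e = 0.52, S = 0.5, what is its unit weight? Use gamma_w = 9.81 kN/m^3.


Using gamma = gamma_w * (Gs + S*e) / (1 + e)
Numerator: Gs + S*e = 2.78 + 0.5*0.52 = 3.04
Denominator: 1 + e = 1 + 0.52 = 1.52
gamma = 9.81 * 3.04 / 1.52
gamma = 19.62 kN/m^3


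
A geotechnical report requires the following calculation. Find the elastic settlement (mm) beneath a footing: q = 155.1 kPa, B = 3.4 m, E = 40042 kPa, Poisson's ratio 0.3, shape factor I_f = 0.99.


Using Se = q * B * (1 - nu^2) * I_f / E
1 - nu^2 = 1 - 0.3^2 = 0.91
Se = 155.1 * 3.4 * 0.91 * 0.99 / 40042
Se = 0.011865 m
Convert to mm: Se = 0.011865 * 1000 = 11.865 mm


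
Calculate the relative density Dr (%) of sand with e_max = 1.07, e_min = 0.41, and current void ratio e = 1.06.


Using Dr = (e_max - e) / (e_max - e_min) * 100
e_max - e = 1.07 - 1.06 = 0.01
e_max - e_min = 1.07 - 0.41 = 0.66
Dr = 0.01 / 0.66 * 100
Dr = 1.52 %


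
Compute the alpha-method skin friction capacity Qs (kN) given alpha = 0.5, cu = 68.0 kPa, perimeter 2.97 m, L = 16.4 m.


Using Qs = alpha * cu * perimeter * L
Qs = 0.5 * 68.0 * 2.97 * 16.4
Qs = 1656.07 kN


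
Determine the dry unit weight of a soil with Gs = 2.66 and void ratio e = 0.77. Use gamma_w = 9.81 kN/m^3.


Result: 14.743 kN/m^3

Derivation:
Using gamma_d = Gs * gamma_w / (1 + e)
gamma_d = 2.66 * 9.81 / (1 + 0.77)
gamma_d = 2.66 * 9.81 / 1.77
gamma_d = 14.743 kN/m^3


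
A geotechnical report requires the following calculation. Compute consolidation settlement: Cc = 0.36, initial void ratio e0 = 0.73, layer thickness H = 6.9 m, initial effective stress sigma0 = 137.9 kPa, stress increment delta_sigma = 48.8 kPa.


Result: 0.1889 m

Derivation:
Using Sc = Cc * H / (1 + e0) * log10((sigma0 + delta_sigma) / sigma0)
Stress ratio = (137.9 + 48.8) / 137.9 = 1.35388
log10(1.35388) = 0.13158
Cc * H / (1 + e0) = 0.36 * 6.9 / (1 + 0.73) = 1.43584
Sc = 1.43584 * 0.13158
Sc = 0.1889 m


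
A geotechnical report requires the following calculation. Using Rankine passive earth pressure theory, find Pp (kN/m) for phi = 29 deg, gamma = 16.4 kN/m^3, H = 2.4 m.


Result: 136.13 kN/m

Derivation:
Compute passive earth pressure coefficient:
Kp = tan^2(45 + phi/2) = tan^2(59.5) = 2.88206
Compute passive force:
Pp = 0.5 * Kp * gamma * H^2
Pp = 0.5 * 2.88206 * 16.4 * 2.4^2
Pp = 136.13 kN/m


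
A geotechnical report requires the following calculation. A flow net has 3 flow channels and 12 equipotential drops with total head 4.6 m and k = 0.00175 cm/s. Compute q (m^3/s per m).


Result: 2.013e-05 m^3/s per m

Derivation:
Convert k to m/s for unit consistency with H:
k = 0.00175 cm/s = 0.00175 / 100 m/s = 1.75e-05 m/s
Using q = k * H * Nf / Nd
Nf / Nd = 3 / 12 = 0.25
q = 1.75e-05 * 4.6 * 0.25
q = 2.013e-05 m^3/s per m


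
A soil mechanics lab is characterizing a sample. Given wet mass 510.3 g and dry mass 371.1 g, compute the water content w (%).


Result: 37.51 %

Derivation:
Using w = (m_wet - m_dry) / m_dry * 100
m_wet - m_dry = 510.3 - 371.1 = 139.2 g
w = 139.2 / 371.1 * 100
w = 37.51 %


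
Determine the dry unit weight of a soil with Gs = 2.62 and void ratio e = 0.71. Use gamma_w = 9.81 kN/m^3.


Result: 15.031 kN/m^3

Derivation:
Using gamma_d = Gs * gamma_w / (1 + e)
gamma_d = 2.62 * 9.81 / (1 + 0.71)
gamma_d = 2.62 * 9.81 / 1.71
gamma_d = 15.031 kN/m^3


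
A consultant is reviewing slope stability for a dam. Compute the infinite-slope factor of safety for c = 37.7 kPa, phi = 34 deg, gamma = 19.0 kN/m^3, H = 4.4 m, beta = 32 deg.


Using Fs = c / (gamma*H*sin(beta)*cos(beta)) + tan(phi)/tan(beta)
Cohesion contribution = 37.7 / (19.0*4.4*sin(32)*cos(32))
Cohesion contribution = 1.00347
Friction contribution = tan(34)/tan(32) = 1.07944
Fs = 1.00347 + 1.07944
Fs = 2.083


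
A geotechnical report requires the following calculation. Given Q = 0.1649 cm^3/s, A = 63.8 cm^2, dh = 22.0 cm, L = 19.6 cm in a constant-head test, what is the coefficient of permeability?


Compute hydraulic gradient:
i = dh / L = 22.0 / 19.6 = 1.12245
Then apply Darcy's law:
k = Q / (A * i)
k = 0.1649 / (63.8 * 1.12245)
k = 0.1649 / 71.6122
k = 0.002303 cm/s


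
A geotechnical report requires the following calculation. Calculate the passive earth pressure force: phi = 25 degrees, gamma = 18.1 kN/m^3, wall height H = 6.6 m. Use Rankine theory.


Result: 971.32 kN/m

Derivation:
Compute passive earth pressure coefficient:
Kp = tan^2(45 + phi/2) = tan^2(57.5) = 2.463913
Compute passive force:
Pp = 0.5 * Kp * gamma * H^2
Pp = 0.5 * 2.463913 * 18.1 * 6.6^2
Pp = 971.32 kN/m


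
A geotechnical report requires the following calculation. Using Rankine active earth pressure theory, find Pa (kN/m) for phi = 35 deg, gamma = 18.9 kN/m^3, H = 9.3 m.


Result: 221.49 kN/m

Derivation:
Compute active earth pressure coefficient:
Ka = tan^2(45 - phi/2) = tan^2(27.5) = 0.27099
Compute active force:
Pa = 0.5 * Ka * gamma * H^2
Pa = 0.5 * 0.27099 * 18.9 * 9.3^2
Pa = 221.49 kN/m


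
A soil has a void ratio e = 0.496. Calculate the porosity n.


Using the relation n = e / (1 + e)
n = 0.496 / (1 + 0.496)
n = 0.496 / 1.496
n = 0.3316


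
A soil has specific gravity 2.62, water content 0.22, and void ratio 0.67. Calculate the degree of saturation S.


Using S = Gs * w / e
S = 2.62 * 0.22 / 0.67
S = 0.8603


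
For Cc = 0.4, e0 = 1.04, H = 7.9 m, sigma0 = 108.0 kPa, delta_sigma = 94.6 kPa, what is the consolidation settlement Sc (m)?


Using Sc = Cc * H / (1 + e0) * log10((sigma0 + delta_sigma) / sigma0)
Stress ratio = (108.0 + 94.6) / 108.0 = 1.87593
log10(1.87593) = 0.273216
Cc * H / (1 + e0) = 0.4 * 7.9 / (1 + 1.04) = 1.54902
Sc = 1.54902 * 0.273216
Sc = 0.4232 m


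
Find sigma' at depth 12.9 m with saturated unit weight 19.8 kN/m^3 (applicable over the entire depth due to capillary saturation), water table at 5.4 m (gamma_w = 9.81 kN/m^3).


Total stress = gamma_sat * depth
sigma = 19.8 * 12.9 = 255.42 kPa
Pore water pressure u = gamma_w * (depth - d_wt)
u = 9.81 * (12.9 - 5.4) = 73.575 kPa
Effective stress = sigma - u
sigma' = 255.42 - 73.575 = 181.85 kPa


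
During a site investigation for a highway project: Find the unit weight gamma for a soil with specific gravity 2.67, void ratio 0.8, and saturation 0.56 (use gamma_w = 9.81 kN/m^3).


Using gamma = gamma_w * (Gs + S*e) / (1 + e)
Numerator: Gs + S*e = 2.67 + 0.56*0.8 = 3.118
Denominator: 1 + e = 1 + 0.8 = 1.8
gamma = 9.81 * 3.118 / 1.8
gamma = 16.993 kN/m^3


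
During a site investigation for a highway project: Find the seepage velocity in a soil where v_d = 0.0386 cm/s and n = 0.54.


Using v_s = v_d / n
v_s = 0.0386 / 0.54
v_s = 0.07148 cm/s


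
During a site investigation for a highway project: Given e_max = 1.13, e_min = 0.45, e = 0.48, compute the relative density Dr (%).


Using Dr = (e_max - e) / (e_max - e_min) * 100
e_max - e = 1.13 - 0.48 = 0.65
e_max - e_min = 1.13 - 0.45 = 0.68
Dr = 0.65 / 0.68 * 100
Dr = 95.59 %


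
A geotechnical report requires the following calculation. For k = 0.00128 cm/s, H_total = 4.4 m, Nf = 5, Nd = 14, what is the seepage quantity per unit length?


Convert k to m/s for unit consistency with H:
k = 0.00128 cm/s = 0.00128 / 100 m/s = 1.28e-05 m/s
Using q = k * H * Nf / Nd
Nf / Nd = 5 / 14 = 0.3571
q = 1.28e-05 * 4.4 * 0.3571
q = 2.011e-05 m^3/s per m


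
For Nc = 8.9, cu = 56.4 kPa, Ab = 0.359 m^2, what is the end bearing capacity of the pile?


Using Qb = Nc * cu * Ab
Qb = 8.9 * 56.4 * 0.359
Qb = 180.2 kN


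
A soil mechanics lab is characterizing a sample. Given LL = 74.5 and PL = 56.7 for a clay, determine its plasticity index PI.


Using PI = LL - PL
PI = 74.5 - 56.7
PI = 17.8
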